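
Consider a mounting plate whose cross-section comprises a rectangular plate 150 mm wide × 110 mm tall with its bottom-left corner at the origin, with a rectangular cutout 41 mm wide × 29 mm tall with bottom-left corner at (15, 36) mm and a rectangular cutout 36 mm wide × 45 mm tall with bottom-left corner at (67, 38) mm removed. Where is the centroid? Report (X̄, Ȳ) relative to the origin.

plate: A = 150 × 110 = 16500.00, centroid at (75.00, 55.00).
hole 1: A = −(41 × 29) = -1189.00, centroid at (35.50, 50.50).
hole 2: A = −(36 × 45) = -1620.00, centroid at (85.00, 60.50).
ΣA = 13691.00 mm², ΣAX̄ = 1057590.50 mm³, ΣAȲ = 749445.50 mm³.
X̄ = 1057590.50/13691.00 = 77.25 mm; Ȳ = 749445.50/13691.00 = 54.74 mm.

X̄ = 77.25 mm, Ȳ = 54.74 mm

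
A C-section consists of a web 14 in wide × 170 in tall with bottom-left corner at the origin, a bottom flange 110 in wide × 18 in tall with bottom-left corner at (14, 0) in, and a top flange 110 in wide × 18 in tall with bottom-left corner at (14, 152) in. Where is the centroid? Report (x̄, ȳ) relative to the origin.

x̄ = 45.73 in, ȳ = 85.00 in

Part | A | x̄ᵢ | ȳᵢ | A·x̄ᵢ | A·ȳᵢ
web | 2380.00 | 7.00 | 85.00 | 16660.00 | 202300.00
bottom flange | 1980.00 | 69.00 | 9.00 | 136620.00 | 17820.00
top flange | 1980.00 | 69.00 | 161.00 | 136620.00 | 318780.00
Σ | 6340.00 |  |  | 289900.00 | 538900.00
x̄ = 289900.00 / 6340.00 = 45.73 in
ȳ = 538900.00 / 6340.00 = 85.00 in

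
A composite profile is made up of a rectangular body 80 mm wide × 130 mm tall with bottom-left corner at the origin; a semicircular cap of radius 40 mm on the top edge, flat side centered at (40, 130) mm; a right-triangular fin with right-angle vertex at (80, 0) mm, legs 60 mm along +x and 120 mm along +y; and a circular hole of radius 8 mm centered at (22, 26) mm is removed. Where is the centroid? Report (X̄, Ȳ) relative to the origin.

Part | A | x̄ᵢ | ȳᵢ | A·x̄ᵢ | A·ȳᵢ
rectangular body | 10400.00 | 40.00 | 65.00 | 416000.00 | 676000.00
semicircular top | 2513.27 | 40.00 | 146.98 | 100530.96 | 369392.30
triangular fin | 3600.00 | 100.00 | 40.00 | 360000.00 | 144000.00
hole | -201.06 | 22.00 | 26.00 | -4423.36 | -5227.61
Σ | 16312.21 |  |  | 872107.60 | 1184164.69
X̄ = 872107.60 / 16312.21 = 53.46 mm
Ȳ = 1184164.69 / 16312.21 = 72.59 mm

X̄ = 53.46 mm, Ȳ = 72.59 mm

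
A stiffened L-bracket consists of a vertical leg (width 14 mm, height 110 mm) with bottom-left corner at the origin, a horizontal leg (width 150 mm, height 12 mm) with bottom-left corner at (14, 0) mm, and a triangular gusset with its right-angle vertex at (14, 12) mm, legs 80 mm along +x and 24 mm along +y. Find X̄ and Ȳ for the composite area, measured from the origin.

X̄ = 48.84 mm, Ȳ = 26.67 mm

Part | A | x̄ᵢ | ȳᵢ | A·x̄ᵢ | A·ȳᵢ
vertical leg | 1540.00 | 7.00 | 55.00 | 10780.00 | 84700.00
horizontal leg | 1800.00 | 89.00 | 6.00 | 160200.00 | 10800.00
gusset | 960.00 | 40.67 | 20.00 | 39040.00 | 19200.00
Σ | 4300.00 |  |  | 210020.00 | 114700.00
X̄ = 210020.00 / 4300.00 = 48.84 mm
Ȳ = 114700.00 / 4300.00 = 26.67 mm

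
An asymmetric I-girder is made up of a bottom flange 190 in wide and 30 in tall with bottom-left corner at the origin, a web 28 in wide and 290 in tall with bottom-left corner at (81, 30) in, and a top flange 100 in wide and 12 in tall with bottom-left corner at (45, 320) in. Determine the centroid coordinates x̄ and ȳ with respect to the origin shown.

x̄ = 95.00 in, ȳ = 126.34 in

bottom flange: A = 190 × 30 = 5700.00, centroid at (95.00, 15.00).
web: A = 28 × 290 = 8120.00, centroid at (95.00, 175.00).
top flange: A = 100 × 12 = 1200.00, centroid at (95.00, 326.00).
ΣA = 15020.00 in²
ΣAx̄ = (5700.00)(95.00) + (8120.00)(95.00) + (1200.00)(95.00) = 1426900.00 in³
ΣAȳ = (5700.00)(15.00) + (8120.00)(175.00) + (1200.00)(326.00) = 1897700.00 in³
x̄ = 1426900.00 / 15020.00 = 95.00 in
ȳ = 1897700.00 / 15020.00 = 126.34 in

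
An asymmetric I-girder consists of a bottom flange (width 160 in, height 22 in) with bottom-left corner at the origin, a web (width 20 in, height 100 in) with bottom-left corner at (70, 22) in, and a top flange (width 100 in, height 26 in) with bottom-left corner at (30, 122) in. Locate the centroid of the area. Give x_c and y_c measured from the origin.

x_c = 80.00 in, y_c = 65.73 in

Part | A | x̄ᵢ | ȳᵢ | A·x̄ᵢ | A·ȳᵢ
bottom flange | 3520.00 | 80.00 | 11.00 | 281600.00 | 38720.00
web | 2000.00 | 80.00 | 72.00 | 160000.00 | 144000.00
top flange | 2600.00 | 80.00 | 135.00 | 208000.00 | 351000.00
Σ | 8120.00 |  |  | 649600.00 | 533720.00
x_c = 649600.00 / 8120.00 = 80.00 in
y_c = 533720.00 / 8120.00 = 65.73 in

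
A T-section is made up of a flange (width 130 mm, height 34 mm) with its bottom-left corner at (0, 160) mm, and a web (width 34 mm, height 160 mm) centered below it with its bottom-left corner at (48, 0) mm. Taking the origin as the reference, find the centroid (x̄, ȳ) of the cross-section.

x̄ = 65.00 mm, ȳ = 123.48 mm

web: A = 34 × 160 = 5440.00, centroid at (65.00, 80.00).
flange: A = 130 × 34 = 4420.00, centroid at (65.00, 177.00).
ΣA = 9860.00 mm², ΣAx̄ = 640900.00 mm³, ΣAȳ = 1217540.00 mm³.
x̄ = 640900.00/9860.00 = 65.00 mm; ȳ = 1217540.00/9860.00 = 123.48 mm.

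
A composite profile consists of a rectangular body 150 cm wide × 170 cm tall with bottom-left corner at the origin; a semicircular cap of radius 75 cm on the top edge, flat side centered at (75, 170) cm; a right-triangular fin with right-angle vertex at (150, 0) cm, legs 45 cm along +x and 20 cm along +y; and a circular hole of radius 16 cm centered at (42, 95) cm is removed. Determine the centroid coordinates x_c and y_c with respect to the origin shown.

x_c = 76.97 cm, y_c = 114.10 cm

rectangular body: A = 150 × 170 = 25500.00, centroid at (75.00, 85.00).
semicircular top: A = ½π·75² = 8835.73, centroid at (75.00, 201.83).
triangular fin: A = ½·45·20 = 450.00, centroid at (165.00, 6.67).
hole: A = −π·16² = -804.25, centroid at (42.00, 95.00).
ΣA = 33981.48 cm²
ΣAx_c = (25500.00)(75.00) + (8835.73)(75.00) + (450.00)(165.00) + (-804.25)(42.00) = 2615651.30 cm³
ΣAy_c = (25500.00)(85.00) + (8835.73)(201.83) + (450.00)(6.67) + (-804.25)(95.00) = 3877420.45 cm³
x_c = 2615651.30 / 33981.48 = 76.97 cm
y_c = 3877420.45 / 33981.48 = 114.10 cm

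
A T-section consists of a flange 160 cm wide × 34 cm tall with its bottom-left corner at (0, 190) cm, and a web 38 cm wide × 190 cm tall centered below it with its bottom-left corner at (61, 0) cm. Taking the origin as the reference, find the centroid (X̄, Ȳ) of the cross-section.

Part | A | x̄ᵢ | ȳᵢ | A·x̄ᵢ | A·ȳᵢ
web | 7220.00 | 80.00 | 95.00 | 577600.00 | 685900.00
flange | 5440.00 | 80.00 | 207.00 | 435200.00 | 1126080.00
Σ | 12660.00 |  |  | 1012800.00 | 1811980.00
X̄ = 1012800.00 / 12660.00 = 80.00 cm
Ȳ = 1811980.00 / 12660.00 = 143.13 cm

X̄ = 80.00 cm, Ȳ = 143.13 cm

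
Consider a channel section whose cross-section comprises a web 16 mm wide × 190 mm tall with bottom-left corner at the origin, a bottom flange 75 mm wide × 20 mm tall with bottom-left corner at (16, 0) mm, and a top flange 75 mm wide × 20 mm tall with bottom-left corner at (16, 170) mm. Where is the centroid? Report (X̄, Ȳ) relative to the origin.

X̄ = 30.60 mm, Ȳ = 95.00 mm

web: A = 16 × 190 = 3040.00, centroid at (8.00, 95.00).
bottom flange: A = 75 × 20 = 1500.00, centroid at (53.50, 10.00).
top flange: A = 75 × 20 = 1500.00, centroid at (53.50, 180.00).
ΣA = 6040.00 mm², ΣAX̄ = 184820.00 mm³, ΣAȲ = 573800.00 mm³.
X̄ = 184820.00/6040.00 = 30.60 mm; Ȳ = 573800.00/6040.00 = 95.00 mm.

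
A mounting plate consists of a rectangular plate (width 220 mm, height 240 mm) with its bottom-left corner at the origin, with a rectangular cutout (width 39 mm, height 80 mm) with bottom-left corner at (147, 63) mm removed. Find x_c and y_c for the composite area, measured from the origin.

plate: A = 220 × 240 = 52800.00, centroid at (110.00, 120.00).
hole: A = −(39 × 80) = -3120.00, centroid at (166.50, 103.00).
ΣA = 49680.00 mm²
ΣAx_c = (52800.00)(110.00) + (-3120.00)(166.50) = 5288520.00 mm³
ΣAy_c = (52800.00)(120.00) + (-3120.00)(103.00) = 6014640.00 mm³
x_c = 5288520.00 / 49680.00 = 106.45 mm
y_c = 6014640.00 / 49680.00 = 121.07 mm

x_c = 106.45 mm, y_c = 121.07 mm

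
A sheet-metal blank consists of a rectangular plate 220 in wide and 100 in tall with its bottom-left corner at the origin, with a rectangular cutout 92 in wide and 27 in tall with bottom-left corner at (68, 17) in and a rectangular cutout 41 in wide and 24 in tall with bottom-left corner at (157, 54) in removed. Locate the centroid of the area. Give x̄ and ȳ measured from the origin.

plate: A = 220 × 100 = 22000.00, centroid at (110.00, 50.00).
hole 1: A = −(92 × 27) = -2484.00, centroid at (114.00, 30.50).
hole 2: A = −(41 × 24) = -984.00, centroid at (177.50, 66.00).
ΣA = 18532.00 in²
ΣAx̄ = (22000.00)(110.00) + (-2484.00)(114.00) + (-984.00)(177.50) = 1962164.00 in³
ΣAȳ = (22000.00)(50.00) + (-2484.00)(30.50) + (-984.00)(66.00) = 959294.00 in³
x̄ = 1962164.00 / 18532.00 = 105.88 in
ȳ = 959294.00 / 18532.00 = 51.76 in

x̄ = 105.88 in, ȳ = 51.76 in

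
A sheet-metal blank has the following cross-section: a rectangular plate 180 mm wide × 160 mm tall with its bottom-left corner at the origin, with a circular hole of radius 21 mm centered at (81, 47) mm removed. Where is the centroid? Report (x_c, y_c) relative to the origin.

x_c = 90.45 mm, y_c = 81.67 mm

plate: A = 180 × 160 = 28800.00, centroid at (90.00, 80.00).
hole: A = −π·21² = -1385.44, centroid at (81.00, 47.00).
ΣA = 27414.56 mm², ΣAx_c = 2479779.17 mm³, ΣAy_c = 2238884.21 mm³.
x_c = 2479779.17/27414.56 = 90.45 mm; y_c = 2238884.21/27414.56 = 81.67 mm.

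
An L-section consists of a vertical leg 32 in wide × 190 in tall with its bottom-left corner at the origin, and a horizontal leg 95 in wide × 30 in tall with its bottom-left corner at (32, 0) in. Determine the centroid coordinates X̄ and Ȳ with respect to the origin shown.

vertical leg: A = 32 × 190 = 6080.00, centroid at (16.00, 95.00).
horizontal leg: A = 95 × 30 = 2850.00, centroid at (79.50, 15.00).
ΣA = 8930.00 in², ΣAX̄ = 323855.00 in³, ΣAȲ = 620350.00 in³.
X̄ = 323855.00/8930.00 = 36.27 in; Ȳ = 620350.00/8930.00 = 69.47 in.

X̄ = 36.27 in, Ȳ = 69.47 in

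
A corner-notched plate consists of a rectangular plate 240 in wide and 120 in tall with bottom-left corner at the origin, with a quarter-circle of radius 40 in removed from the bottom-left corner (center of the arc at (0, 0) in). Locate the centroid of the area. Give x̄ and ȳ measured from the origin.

Part | A | x̄ᵢ | ȳᵢ | A·x̄ᵢ | A·ȳᵢ
plate | 28800.00 | 120.00 | 60.00 | 3456000.00 | 1728000.00
removed quarter-circle | -1256.64 | 16.98 | 16.98 | -21333.33 | -21333.33
Σ | 27543.36 |  |  | 3434666.67 | 1706666.67
x̄ = 3434666.67 / 27543.36 = 124.70 in
ȳ = 1706666.67 / 27543.36 = 61.96 in

x̄ = 124.70 in, ȳ = 61.96 in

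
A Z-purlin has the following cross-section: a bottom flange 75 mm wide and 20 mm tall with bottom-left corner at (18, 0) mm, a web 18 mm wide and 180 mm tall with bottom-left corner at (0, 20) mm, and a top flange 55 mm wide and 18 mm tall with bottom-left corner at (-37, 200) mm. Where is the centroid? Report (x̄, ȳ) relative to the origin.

x̄ = 17.98 mm, ȳ = 100.93 mm

bottom flange: A = 75 × 20 = 1500.00, centroid at (55.50, 10.00).
web: A = 18 × 180 = 3240.00, centroid at (9.00, 110.00).
top flange: A = 55 × 18 = 990.00, centroid at (-9.50, 209.00).
ΣA = 5730.00 mm²
ΣAx̄ = (1500.00)(55.50) + (3240.00)(9.00) + (990.00)(-9.50) = 103005.00 mm³
ΣAȳ = (1500.00)(10.00) + (3240.00)(110.00) + (990.00)(209.00) = 578310.00 mm³
x̄ = 103005.00 / 5730.00 = 17.98 mm
ȳ = 578310.00 / 5730.00 = 100.93 mm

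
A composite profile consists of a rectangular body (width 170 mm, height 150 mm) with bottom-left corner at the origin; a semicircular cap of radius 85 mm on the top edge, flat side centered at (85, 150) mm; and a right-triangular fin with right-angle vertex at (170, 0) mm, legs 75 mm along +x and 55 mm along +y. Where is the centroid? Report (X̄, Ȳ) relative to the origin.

X̄ = 90.83 mm, Ȳ = 104.39 mm

rectangular body: A = 170 × 150 = 25500.00, centroid at (85.00, 75.00).
semicircular top: A = ½π·85² = 11349.00, centroid at (85.00, 186.08).
triangular fin: A = ½·75·55 = 2062.50, centroid at (195.00, 18.33).
ΣA = 38911.50 mm²
ΣAX̄ = (25500.00)(85.00) + (11349.00)(85.00) + (2062.50)(195.00) = 3534352.79 mm³
ΣAȲ = (25500.00)(75.00) + (11349.00)(186.08) + (2062.50)(18.33) = 4062079.69 mm³
X̄ = 3534352.79 / 38911.50 = 90.83 mm
Ȳ = 4062079.69 / 38911.50 = 104.39 mm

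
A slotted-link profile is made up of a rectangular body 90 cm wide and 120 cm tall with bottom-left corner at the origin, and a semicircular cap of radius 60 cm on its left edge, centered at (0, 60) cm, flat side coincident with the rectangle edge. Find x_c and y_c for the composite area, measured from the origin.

Part | A | x̄ᵢ | ȳᵢ | A·x̄ᵢ | A·ȳᵢ
rectangular body | 10800.00 | 45.00 | 60.00 | 486000.00 | 648000.00
semicircular end | 5654.87 | -25.46 | 60.00 | -144000.00 | 339292.01
Σ | 16454.87 |  |  | 342000.00 | 987292.01
x_c = 342000.00 / 16454.87 = 20.78 cm
y_c = 987292.01 / 16454.87 = 60.00 cm

x_c = 20.78 cm, y_c = 60.00 cm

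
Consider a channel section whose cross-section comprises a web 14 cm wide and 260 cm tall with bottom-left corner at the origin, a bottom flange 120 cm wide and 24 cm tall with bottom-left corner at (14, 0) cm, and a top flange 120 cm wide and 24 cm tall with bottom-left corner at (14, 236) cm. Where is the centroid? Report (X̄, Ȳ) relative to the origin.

X̄ = 48.06 cm, Ȳ = 130.00 cm

Part | A | x̄ᵢ | ȳᵢ | A·x̄ᵢ | A·ȳᵢ
web | 3640.00 | 7.00 | 130.00 | 25480.00 | 473200.00
bottom flange | 2880.00 | 74.00 | 12.00 | 213120.00 | 34560.00
top flange | 2880.00 | 74.00 | 248.00 | 213120.00 | 714240.00
Σ | 9400.00 |  |  | 451720.00 | 1222000.00
X̄ = 451720.00 / 9400.00 = 48.06 cm
Ȳ = 1222000.00 / 9400.00 = 130.00 cm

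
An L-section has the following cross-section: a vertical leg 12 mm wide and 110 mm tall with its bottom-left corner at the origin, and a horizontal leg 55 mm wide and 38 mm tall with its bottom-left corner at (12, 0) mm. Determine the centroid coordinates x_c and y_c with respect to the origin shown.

x_c = 26.53 mm, y_c = 32.94 mm

Part | A | x̄ᵢ | ȳᵢ | A·x̄ᵢ | A·ȳᵢ
vertical leg | 1320.00 | 6.00 | 55.00 | 7920.00 | 72600.00
horizontal leg | 2090.00 | 39.50 | 19.00 | 82555.00 | 39710.00
Σ | 3410.00 |  |  | 90475.00 | 112310.00
x_c = 90475.00 / 3410.00 = 26.53 mm
y_c = 112310.00 / 3410.00 = 32.94 mm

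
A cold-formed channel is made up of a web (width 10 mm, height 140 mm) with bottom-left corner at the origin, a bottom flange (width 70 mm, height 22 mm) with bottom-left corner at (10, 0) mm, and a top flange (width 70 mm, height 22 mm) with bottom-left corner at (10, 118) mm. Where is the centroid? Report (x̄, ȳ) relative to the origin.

x̄ = 32.50 mm, ȳ = 70.00 mm

web: A = 10 × 140 = 1400.00, centroid at (5.00, 70.00).
bottom flange: A = 70 × 22 = 1540.00, centroid at (45.00, 11.00).
top flange: A = 70 × 22 = 1540.00, centroid at (45.00, 129.00).
ΣA = 4480.00 mm², ΣAx̄ = 145600.00 mm³, ΣAȳ = 313600.00 mm³.
x̄ = 145600.00/4480.00 = 32.50 mm; ȳ = 313600.00/4480.00 = 70.00 mm.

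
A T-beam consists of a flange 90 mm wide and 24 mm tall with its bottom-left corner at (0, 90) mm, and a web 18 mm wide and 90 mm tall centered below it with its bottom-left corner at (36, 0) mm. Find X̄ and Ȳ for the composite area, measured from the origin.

web: A = 18 × 90 = 1620.00, centroid at (45.00, 45.00).
flange: A = 90 × 24 = 2160.00, centroid at (45.00, 102.00).
ΣA = 3780.00 mm², ΣAX̄ = 170100.00 mm³, ΣAȲ = 293220.00 mm³.
X̄ = 170100.00/3780.00 = 45.00 mm; Ȳ = 293220.00/3780.00 = 77.57 mm.

X̄ = 45.00 mm, Ȳ = 77.57 mm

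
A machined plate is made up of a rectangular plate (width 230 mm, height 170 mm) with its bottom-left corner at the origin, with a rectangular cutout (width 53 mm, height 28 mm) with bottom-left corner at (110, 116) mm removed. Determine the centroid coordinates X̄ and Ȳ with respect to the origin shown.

X̄ = 114.15 mm, Ȳ = 83.22 mm

plate: A = 230 × 170 = 39100.00, centroid at (115.00, 85.00).
hole: A = −(53 × 28) = -1484.00, centroid at (136.50, 130.00).
ΣA = 37616.00 mm², ΣAX̄ = 4293934.00 mm³, ΣAȲ = 3130580.00 mm³.
X̄ = 4293934.00/37616.00 = 114.15 mm; Ȳ = 3130580.00/37616.00 = 83.22 mm.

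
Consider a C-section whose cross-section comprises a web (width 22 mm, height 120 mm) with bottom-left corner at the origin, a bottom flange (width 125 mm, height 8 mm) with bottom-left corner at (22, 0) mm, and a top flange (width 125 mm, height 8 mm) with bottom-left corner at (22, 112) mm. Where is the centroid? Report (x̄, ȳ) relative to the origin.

x̄ = 42.68 mm, ȳ = 60.00 mm

web: A = 22 × 120 = 2640.00, centroid at (11.00, 60.00).
bottom flange: A = 125 × 8 = 1000.00, centroid at (84.50, 4.00).
top flange: A = 125 × 8 = 1000.00, centroid at (84.50, 116.00).
ΣA = 4640.00 mm², ΣAx̄ = 198040.00 mm³, ΣAȳ = 278400.00 mm³.
x̄ = 198040.00/4640.00 = 42.68 mm; ȳ = 278400.00/4640.00 = 60.00 mm.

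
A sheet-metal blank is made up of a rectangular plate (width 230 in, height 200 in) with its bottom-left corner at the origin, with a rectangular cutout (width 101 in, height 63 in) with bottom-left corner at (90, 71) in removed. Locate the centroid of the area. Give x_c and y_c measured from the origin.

x_c = 110.91 in, y_c = 99.60 in

plate: A = 230 × 200 = 46000.00, centroid at (115.00, 100.00).
hole: A = −(101 × 63) = -6363.00, centroid at (140.50, 102.50).
ΣA = 39637.00 in²
ΣAx_c = (46000.00)(115.00) + (-6363.00)(140.50) = 4395998.50 in³
ΣAy_c = (46000.00)(100.00) + (-6363.00)(102.50) = 3947792.50 in³
x_c = 4395998.50 / 39637.00 = 110.91 in
y_c = 3947792.50 / 39637.00 = 99.60 in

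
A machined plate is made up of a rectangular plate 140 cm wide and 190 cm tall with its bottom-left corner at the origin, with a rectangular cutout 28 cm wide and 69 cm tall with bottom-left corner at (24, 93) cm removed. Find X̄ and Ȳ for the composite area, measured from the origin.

plate: A = 140 × 190 = 26600.00, centroid at (70.00, 95.00).
hole: A = −(28 × 69) = -1932.00, centroid at (38.00, 127.50).
ΣA = 24668.00 cm², ΣAX̄ = 1788584.00 cm³, ΣAȲ = 2280670.00 cm³.
X̄ = 1788584.00/24668.00 = 72.51 cm; Ȳ = 2280670.00/24668.00 = 92.45 cm.

X̄ = 72.51 cm, Ȳ = 92.45 cm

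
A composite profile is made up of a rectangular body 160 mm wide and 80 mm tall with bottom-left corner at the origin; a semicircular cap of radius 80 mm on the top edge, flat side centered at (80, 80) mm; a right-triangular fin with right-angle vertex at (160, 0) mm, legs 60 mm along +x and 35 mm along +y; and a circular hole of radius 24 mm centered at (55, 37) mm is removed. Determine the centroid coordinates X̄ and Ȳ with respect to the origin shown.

rectangular body: A = 160 × 80 = 12800.00, centroid at (80.00, 40.00).
semicircular top: A = ½π·80² = 10053.10, centroid at (80.00, 113.95).
triangular fin: A = ½·60·35 = 1050.00, centroid at (180.00, 11.67).
hole: A = −π·24² = -1809.56, centroid at (55.00, 37.00).
ΣA = 22093.54 mm², ΣAX̄ = 1917722.06 mm³, ΣAȲ = 1602877.43 mm³.
X̄ = 1917722.06/22093.54 = 86.80 mm; Ȳ = 1602877.43/22093.54 = 72.55 mm.

X̄ = 86.80 mm, Ȳ = 72.55 mm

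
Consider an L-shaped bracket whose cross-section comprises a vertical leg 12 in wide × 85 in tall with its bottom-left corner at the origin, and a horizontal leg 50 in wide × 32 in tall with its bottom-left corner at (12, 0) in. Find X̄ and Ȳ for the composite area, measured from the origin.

Part | A | x̄ᵢ | ȳᵢ | A·x̄ᵢ | A·ȳᵢ
vertical leg | 1020.00 | 6.00 | 42.50 | 6120.00 | 43350.00
horizontal leg | 1600.00 | 37.00 | 16.00 | 59200.00 | 25600.00
Σ | 2620.00 |  |  | 65320.00 | 68950.00
X̄ = 65320.00 / 2620.00 = 24.93 in
Ȳ = 68950.00 / 2620.00 = 26.32 in

X̄ = 24.93 in, Ȳ = 26.32 in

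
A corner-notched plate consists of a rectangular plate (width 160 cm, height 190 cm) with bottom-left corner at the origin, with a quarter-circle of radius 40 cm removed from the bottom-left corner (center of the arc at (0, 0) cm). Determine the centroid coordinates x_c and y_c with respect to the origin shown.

x_c = 82.72 cm, y_c = 98.36 cm

plate: A = 160 × 190 = 30400.00, centroid at (80.00, 95.00).
removed quarter-circle: A = −¼π·40² = -1256.64, centroid at (16.98, 16.98).
ΣA = 29143.36 cm², ΣAx_c = 2410666.67 cm³, ΣAy_c = 2866666.67 cm³.
x_c = 2410666.67/29143.36 = 82.72 cm; y_c = 2866666.67/29143.36 = 98.36 cm.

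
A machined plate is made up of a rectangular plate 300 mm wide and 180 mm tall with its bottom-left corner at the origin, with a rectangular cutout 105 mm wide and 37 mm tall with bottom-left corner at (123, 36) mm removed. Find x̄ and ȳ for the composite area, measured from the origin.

plate: A = 300 × 180 = 54000.00, centroid at (150.00, 90.00).
hole: A = −(105 × 37) = -3885.00, centroid at (175.50, 54.50).
ΣA = 50115.00 mm²
ΣAx̄ = (54000.00)(150.00) + (-3885.00)(175.50) = 7418182.50 mm³
ΣAȳ = (54000.00)(90.00) + (-3885.00)(54.50) = 4648267.50 mm³
x̄ = 7418182.50 / 50115.00 = 148.02 mm
ȳ = 4648267.50 / 50115.00 = 92.75 mm

x̄ = 148.02 mm, ȳ = 92.75 mm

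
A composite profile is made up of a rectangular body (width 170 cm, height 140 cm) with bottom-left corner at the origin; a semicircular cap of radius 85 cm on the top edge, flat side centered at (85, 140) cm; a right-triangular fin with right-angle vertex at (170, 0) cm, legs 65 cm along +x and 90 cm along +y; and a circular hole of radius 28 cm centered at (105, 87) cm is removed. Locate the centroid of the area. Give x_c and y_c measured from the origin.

x_c = 92.38 cm, y_c = 99.34 cm

rectangular body: A = 170 × 140 = 23800.00, centroid at (85.00, 70.00).
semicircular top: A = ½π·85² = 11349.00, centroid at (85.00, 176.08).
triangular fin: A = ½·65·90 = 2925.00, centroid at (191.67, 30.00).
hole: A = −π·28² = -2463.01, centroid at (105.00, 87.00).
ΣA = 35610.99 cm², ΣAx_c = 3289674.39 cm³, ΣAy_c = 3537745.40 cm³.
x_c = 3289674.39/35610.99 = 92.38 cm; y_c = 3537745.40/35610.99 = 99.34 cm.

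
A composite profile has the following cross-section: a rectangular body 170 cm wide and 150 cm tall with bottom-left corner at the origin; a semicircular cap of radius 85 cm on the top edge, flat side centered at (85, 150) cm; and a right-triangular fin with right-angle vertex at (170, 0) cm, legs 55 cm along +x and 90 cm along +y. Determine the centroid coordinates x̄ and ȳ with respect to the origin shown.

rectangular body: A = 170 × 150 = 25500.00, centroid at (85.00, 75.00).
semicircular top: A = ½π·85² = 11349.00, centroid at (85.00, 186.08).
triangular fin: A = ½·55·90 = 2475.00, centroid at (188.33, 30.00).
ΣA = 39324.00 cm², ΣAx̄ = 3598290.29 cm³, ΣAȳ = 4098517.19 cm³.
x̄ = 3598290.29/39324.00 = 91.50 cm; ȳ = 4098517.19/39324.00 = 104.22 cm.

x̄ = 91.50 cm, ȳ = 104.22 cm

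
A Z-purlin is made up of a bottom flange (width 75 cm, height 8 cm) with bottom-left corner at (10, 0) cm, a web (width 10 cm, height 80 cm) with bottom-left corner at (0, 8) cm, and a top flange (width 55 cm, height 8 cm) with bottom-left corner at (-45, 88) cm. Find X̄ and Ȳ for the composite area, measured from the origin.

X̄ = 13.48 cm, Ȳ = 44.17 cm

bottom flange: A = 75 × 8 = 600.00, centroid at (47.50, 4.00).
web: A = 10 × 80 = 800.00, centroid at (5.00, 48.00).
top flange: A = 55 × 8 = 440.00, centroid at (-17.50, 92.00).
ΣA = 1840.00 cm²
ΣAX̄ = (600.00)(47.50) + (800.00)(5.00) + (440.00)(-17.50) = 24800.00 cm³
ΣAȲ = (600.00)(4.00) + (800.00)(48.00) + (440.00)(92.00) = 81280.00 cm³
X̄ = 24800.00 / 1840.00 = 13.48 cm
Ȳ = 81280.00 / 1840.00 = 44.17 cm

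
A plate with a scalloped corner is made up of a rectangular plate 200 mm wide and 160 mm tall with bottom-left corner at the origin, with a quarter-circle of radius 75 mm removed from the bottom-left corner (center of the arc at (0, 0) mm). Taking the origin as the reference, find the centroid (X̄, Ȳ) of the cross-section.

plate: A = 200 × 160 = 32000.00, centroid at (100.00, 80.00).
removed quarter-circle: A = −¼π·75² = -4417.86, centroid at (31.83, 31.83).
ΣA = 27582.14 mm²
ΣAX̄ = (32000.00)(100.00) + (-4417.86)(31.83) = 3059375.00 mm³
ΣAȲ = (32000.00)(80.00) + (-4417.86)(31.83) = 2419375.00 mm³
X̄ = 3059375.00 / 27582.14 = 110.92 mm
Ȳ = 2419375.00 / 27582.14 = 87.72 mm

X̄ = 110.92 mm, Ȳ = 87.72 mm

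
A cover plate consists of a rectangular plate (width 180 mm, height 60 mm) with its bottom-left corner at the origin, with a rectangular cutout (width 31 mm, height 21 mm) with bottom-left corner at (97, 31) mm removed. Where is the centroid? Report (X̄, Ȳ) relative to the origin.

X̄ = 88.56 mm, Ȳ = 29.26 mm

Part | A | x̄ᵢ | ȳᵢ | A·x̄ᵢ | A·ȳᵢ
plate | 10800.00 | 90.00 | 30.00 | 972000.00 | 324000.00
hole | -651.00 | 112.50 | 41.50 | -73237.50 | -27016.50
Σ | 10149.00 |  |  | 898762.50 | 296983.50
X̄ = 898762.50 / 10149.00 = 88.56 mm
Ȳ = 296983.50 / 10149.00 = 29.26 mm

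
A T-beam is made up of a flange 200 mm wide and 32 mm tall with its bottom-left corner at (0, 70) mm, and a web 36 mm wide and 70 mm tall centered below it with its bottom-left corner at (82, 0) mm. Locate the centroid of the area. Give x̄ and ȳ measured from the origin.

x̄ = 100.00 mm, ȳ = 71.59 mm

web: A = 36 × 70 = 2520.00, centroid at (100.00, 35.00).
flange: A = 200 × 32 = 6400.00, centroid at (100.00, 86.00).
ΣA = 8920.00 mm²
ΣAx̄ = (2520.00)(100.00) + (6400.00)(100.00) = 892000.00 mm³
ΣAȳ = (2520.00)(35.00) + (6400.00)(86.00) = 638600.00 mm³
x̄ = 892000.00 / 8920.00 = 100.00 mm
ȳ = 638600.00 / 8920.00 = 71.59 mm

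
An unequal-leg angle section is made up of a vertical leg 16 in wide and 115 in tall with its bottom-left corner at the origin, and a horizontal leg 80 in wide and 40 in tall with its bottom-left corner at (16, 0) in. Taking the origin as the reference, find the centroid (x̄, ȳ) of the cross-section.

vertical leg: A = 16 × 115 = 1840.00, centroid at (8.00, 57.50).
horizontal leg: A = 80 × 40 = 3200.00, centroid at (56.00, 20.00).
ΣA = 5040.00 in²
ΣAx̄ = (1840.00)(8.00) + (3200.00)(56.00) = 193920.00 in³
ΣAȳ = (1840.00)(57.50) + (3200.00)(20.00) = 169800.00 in³
x̄ = 193920.00 / 5040.00 = 38.48 in
ȳ = 169800.00 / 5040.00 = 33.69 in

x̄ = 38.48 in, ȳ = 33.69 in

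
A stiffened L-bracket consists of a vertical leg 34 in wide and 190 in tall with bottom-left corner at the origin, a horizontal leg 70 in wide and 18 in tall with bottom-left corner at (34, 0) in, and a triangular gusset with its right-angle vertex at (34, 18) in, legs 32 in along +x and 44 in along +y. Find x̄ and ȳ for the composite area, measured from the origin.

Part | A | x̄ᵢ | ȳᵢ | A·x̄ᵢ | A·ȳᵢ
vertical leg | 6460.00 | 17.00 | 95.00 | 109820.00 | 613700.00
horizontal leg | 1260.00 | 69.00 | 9.00 | 86940.00 | 11340.00
gusset | 704.00 | 44.67 | 32.67 | 31445.33 | 22997.33
Σ | 8424.00 |  |  | 228205.33 | 648037.33
x̄ = 228205.33 / 8424.00 = 27.09 in
ȳ = 648037.33 / 8424.00 = 76.93 in

x̄ = 27.09 in, ȳ = 76.93 in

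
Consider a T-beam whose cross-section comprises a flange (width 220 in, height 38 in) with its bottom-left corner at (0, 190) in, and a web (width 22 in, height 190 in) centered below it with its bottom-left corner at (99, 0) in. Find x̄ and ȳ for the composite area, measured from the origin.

Part | A | x̄ᵢ | ȳᵢ | A·x̄ᵢ | A·ȳᵢ
web | 4180.00 | 110.00 | 95.00 | 459800.00 | 397100.00
flange | 8360.00 | 110.00 | 209.00 | 919600.00 | 1747240.00
Σ | 12540.00 |  |  | 1379400.00 | 2144340.00
x̄ = 1379400.00 / 12540.00 = 110.00 in
ȳ = 2144340.00 / 12540.00 = 171.00 in

x̄ = 110.00 in, ȳ = 171.00 in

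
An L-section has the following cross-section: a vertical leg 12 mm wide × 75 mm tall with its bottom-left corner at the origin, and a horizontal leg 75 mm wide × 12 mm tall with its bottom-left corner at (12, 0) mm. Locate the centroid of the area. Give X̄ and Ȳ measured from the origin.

vertical leg: A = 12 × 75 = 900.00, centroid at (6.00, 37.50).
horizontal leg: A = 75 × 12 = 900.00, centroid at (49.50, 6.00).
ΣA = 1800.00 mm²
ΣAX̄ = (900.00)(6.00) + (900.00)(49.50) = 49950.00 mm³
ΣAȲ = (900.00)(37.50) + (900.00)(6.00) = 39150.00 mm³
X̄ = 49950.00 / 1800.00 = 27.75 mm
Ȳ = 39150.00 / 1800.00 = 21.75 mm

X̄ = 27.75 mm, Ȳ = 21.75 mm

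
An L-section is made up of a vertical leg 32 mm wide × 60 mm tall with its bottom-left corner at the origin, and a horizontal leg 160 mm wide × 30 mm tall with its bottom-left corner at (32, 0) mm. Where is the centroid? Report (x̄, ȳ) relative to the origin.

vertical leg: A = 32 × 60 = 1920.00, centroid at (16.00, 30.00).
horizontal leg: A = 160 × 30 = 4800.00, centroid at (112.00, 15.00).
ΣA = 6720.00 mm²
ΣAx̄ = (1920.00)(16.00) + (4800.00)(112.00) = 568320.00 mm³
ΣAȳ = (1920.00)(30.00) + (4800.00)(15.00) = 129600.00 mm³
x̄ = 568320.00 / 6720.00 = 84.57 mm
ȳ = 129600.00 / 6720.00 = 19.29 mm

x̄ = 84.57 mm, ȳ = 19.29 mm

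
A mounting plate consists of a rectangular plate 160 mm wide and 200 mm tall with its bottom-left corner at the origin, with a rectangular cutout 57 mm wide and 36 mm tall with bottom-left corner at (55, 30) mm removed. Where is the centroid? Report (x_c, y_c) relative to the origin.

x_c = 79.76 mm, y_c = 103.56 mm

plate: A = 160 × 200 = 32000.00, centroid at (80.00, 100.00).
hole: A = −(57 × 36) = -2052.00, centroid at (83.50, 48.00).
ΣA = 29948.00 mm², ΣAx_c = 2388658.00 mm³, ΣAy_c = 3101504.00 mm³.
x_c = 2388658.00/29948.00 = 79.76 mm; y_c = 3101504.00/29948.00 = 103.56 mm.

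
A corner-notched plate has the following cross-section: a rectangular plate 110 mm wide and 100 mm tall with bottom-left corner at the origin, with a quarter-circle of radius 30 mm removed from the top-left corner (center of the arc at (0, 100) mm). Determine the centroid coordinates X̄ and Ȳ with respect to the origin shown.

X̄ = 57.90 mm, Ȳ = 47.44 mm

plate: A = 110 × 100 = 11000.00, centroid at (55.00, 50.00).
removed quarter-circle: A = −¼π·30² = -706.86, centroid at (12.73, 87.27).
ΣA = 10293.14 mm², ΣAX̄ = 596000.00 mm³, ΣAȲ = 488314.17 mm³.
X̄ = 596000.00/10293.14 = 57.90 mm; Ȳ = 488314.17/10293.14 = 47.44 mm.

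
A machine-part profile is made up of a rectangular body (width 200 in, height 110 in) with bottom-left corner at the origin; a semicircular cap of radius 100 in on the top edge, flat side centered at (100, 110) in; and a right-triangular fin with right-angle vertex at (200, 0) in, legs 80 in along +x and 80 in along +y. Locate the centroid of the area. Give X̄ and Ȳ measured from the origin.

rectangular body: A = 200 × 110 = 22000.00, centroid at (100.00, 55.00).
semicircular top: A = ½π·100² = 15707.96, centroid at (100.00, 152.44).
triangular fin: A = ½·80·80 = 3200.00, centroid at (226.67, 26.67).
ΣA = 40907.96 in², ΣAX̄ = 4496129.66 in³, ΣAȲ = 3689875.96 in³.
X̄ = 4496129.66/40907.96 = 109.91 in; Ȳ = 3689875.96/40907.96 = 90.20 in.

X̄ = 109.91 in, Ȳ = 90.20 in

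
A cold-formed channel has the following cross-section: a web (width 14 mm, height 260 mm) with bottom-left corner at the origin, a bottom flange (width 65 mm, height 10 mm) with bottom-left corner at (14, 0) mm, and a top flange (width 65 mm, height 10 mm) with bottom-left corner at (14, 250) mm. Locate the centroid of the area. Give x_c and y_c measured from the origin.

web: A = 14 × 260 = 3640.00, centroid at (7.00, 130.00).
bottom flange: A = 65 × 10 = 650.00, centroid at (46.50, 5.00).
top flange: A = 65 × 10 = 650.00, centroid at (46.50, 255.00).
ΣA = 4940.00 mm², ΣAx_c = 85930.00 mm³, ΣAy_c = 642200.00 mm³.
x_c = 85930.00/4940.00 = 17.39 mm; y_c = 642200.00/4940.00 = 130.00 mm.

x_c = 17.39 mm, y_c = 130.00 mm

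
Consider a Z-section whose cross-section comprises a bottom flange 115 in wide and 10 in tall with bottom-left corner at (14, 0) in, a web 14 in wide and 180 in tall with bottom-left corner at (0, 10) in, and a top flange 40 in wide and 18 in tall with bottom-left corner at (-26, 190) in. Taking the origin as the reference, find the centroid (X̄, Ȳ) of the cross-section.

Part | A | x̄ᵢ | ȳᵢ | A·x̄ᵢ | A·ȳᵢ
bottom flange | 1150.00 | 71.50 | 5.00 | 82225.00 | 5750.00
web | 2520.00 | 7.00 | 100.00 | 17640.00 | 252000.00
top flange | 720.00 | -6.00 | 199.00 | -4320.00 | 143280.00
Σ | 4390.00 |  |  | 95545.00 | 401030.00
X̄ = 95545.00 / 4390.00 = 21.76 in
Ȳ = 401030.00 / 4390.00 = 91.35 in

X̄ = 21.76 in, Ȳ = 91.35 in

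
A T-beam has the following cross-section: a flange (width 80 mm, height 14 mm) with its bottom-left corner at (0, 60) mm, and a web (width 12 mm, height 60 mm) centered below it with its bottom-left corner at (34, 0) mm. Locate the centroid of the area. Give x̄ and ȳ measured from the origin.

Part | A | x̄ᵢ | ȳᵢ | A·x̄ᵢ | A·ȳᵢ
web | 720.00 | 40.00 | 30.00 | 28800.00 | 21600.00
flange | 1120.00 | 40.00 | 67.00 | 44800.00 | 75040.00
Σ | 1840.00 |  |  | 73600.00 | 96640.00
x̄ = 73600.00 / 1840.00 = 40.00 mm
ȳ = 96640.00 / 1840.00 = 52.52 mm

x̄ = 40.00 mm, ȳ = 52.52 mm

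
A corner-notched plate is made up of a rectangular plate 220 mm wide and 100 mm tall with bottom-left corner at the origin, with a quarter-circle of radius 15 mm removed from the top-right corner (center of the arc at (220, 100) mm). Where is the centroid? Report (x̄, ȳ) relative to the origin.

plate: A = 220 × 100 = 22000.00, centroid at (110.00, 50.00).
removed quarter-circle: A = −¼π·15² = -176.71, centroid at (213.63, 93.63).
ΣA = 21823.29 mm²
ΣAx̄ = (22000.00)(110.00) + (-176.71)(213.63) = 2382247.79 mm³
ΣAȳ = (22000.00)(50.00) + (-176.71)(93.63) = 1083453.54 mm³
x̄ = 2382247.79 / 21823.29 = 109.16 mm
ȳ = 1083453.54 / 21823.29 = 49.65 mm

x̄ = 109.16 mm, ȳ = 49.65 mm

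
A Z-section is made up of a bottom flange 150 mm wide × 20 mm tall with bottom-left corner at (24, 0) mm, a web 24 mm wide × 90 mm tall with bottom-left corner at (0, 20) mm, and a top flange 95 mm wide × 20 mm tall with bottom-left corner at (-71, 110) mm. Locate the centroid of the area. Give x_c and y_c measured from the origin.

Part | A | x̄ᵢ | ȳᵢ | A·x̄ᵢ | A·ȳᵢ
bottom flange | 3000.00 | 99.00 | 10.00 | 297000.00 | 30000.00
web | 2160.00 | 12.00 | 65.00 | 25920.00 | 140400.00
top flange | 1900.00 | -23.50 | 120.00 | -44650.00 | 228000.00
Σ | 7060.00 |  |  | 278270.00 | 398400.00
x_c = 278270.00 / 7060.00 = 39.42 mm
y_c = 398400.00 / 7060.00 = 56.43 mm

x_c = 39.42 mm, y_c = 56.43 mm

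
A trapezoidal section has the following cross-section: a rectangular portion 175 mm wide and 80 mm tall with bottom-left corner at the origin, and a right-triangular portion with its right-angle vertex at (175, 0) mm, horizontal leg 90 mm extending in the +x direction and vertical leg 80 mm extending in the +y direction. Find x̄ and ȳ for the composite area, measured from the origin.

x̄ = 111.53 mm, ȳ = 37.27 mm

rectangular portion: A = 175 × 80 = 14000.00, centroid at (87.50, 40.00).
triangular portion: A = ½·90·80 = 3600.00, centroid at (205.00, 26.67).
ΣA = 17600.00 mm²
ΣAx̄ = (14000.00)(87.50) + (3600.00)(205.00) = 1963000.00 mm³
ΣAȳ = (14000.00)(40.00) + (3600.00)(26.67) = 656000.00 mm³
x̄ = 1963000.00 / 17600.00 = 111.53 mm
ȳ = 656000.00 / 17600.00 = 37.27 mm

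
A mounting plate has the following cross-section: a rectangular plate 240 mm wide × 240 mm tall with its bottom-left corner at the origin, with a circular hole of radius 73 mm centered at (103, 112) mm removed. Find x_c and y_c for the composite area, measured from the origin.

x_c = 126.97 mm, y_c = 123.28 mm

Part | A | x̄ᵢ | ȳᵢ | A·x̄ᵢ | A·ȳᵢ
plate | 57600.00 | 120.00 | 120.00 | 6912000.00 | 6912000.00
hole | -16741.55 | 103.00 | 112.00 | -1724379.37 | -1875053.29
Σ | 40858.45 |  |  | 5187620.63 | 5036946.71
x_c = 5187620.63 / 40858.45 = 126.97 mm
y_c = 5036946.71 / 40858.45 = 123.28 mm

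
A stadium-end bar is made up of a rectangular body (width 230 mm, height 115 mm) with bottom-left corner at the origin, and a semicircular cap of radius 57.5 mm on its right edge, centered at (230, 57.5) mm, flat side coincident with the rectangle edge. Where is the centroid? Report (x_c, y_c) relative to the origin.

Part | A | x̄ᵢ | ȳᵢ | A·x̄ᵢ | A·ȳᵢ
rectangular body | 26450.00 | 115.00 | 57.50 | 3041750.00 | 1520875.00
semicircular end | 5193.45 | 254.40 | 57.50 | 1321232.02 | 298623.11
Σ | 31643.45 |  |  | 4362982.02 | 1819498.11
x_c = 4362982.02 / 31643.45 = 137.88 mm
y_c = 1819498.11 / 31643.45 = 57.50 mm

x_c = 137.88 mm, y_c = 57.50 mm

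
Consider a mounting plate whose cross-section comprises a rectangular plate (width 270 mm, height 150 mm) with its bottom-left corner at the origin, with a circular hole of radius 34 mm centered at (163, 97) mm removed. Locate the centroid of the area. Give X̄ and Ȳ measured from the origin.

plate: A = 270 × 150 = 40500.00, centroid at (135.00, 75.00).
hole: A = −π·34² = -3631.68, centroid at (163.00, 97.00).
ΣA = 36868.32 mm²
ΣAX̄ = (40500.00)(135.00) + (-3631.68)(163.00) = 4875535.98 mm³
ΣAȲ = (40500.00)(75.00) + (-3631.68)(97.00) = 2685226.93 mm³
X̄ = 4875535.98 / 36868.32 = 132.24 mm
Ȳ = 2685226.93 / 36868.32 = 72.83 mm

X̄ = 132.24 mm, Ȳ = 72.83 mm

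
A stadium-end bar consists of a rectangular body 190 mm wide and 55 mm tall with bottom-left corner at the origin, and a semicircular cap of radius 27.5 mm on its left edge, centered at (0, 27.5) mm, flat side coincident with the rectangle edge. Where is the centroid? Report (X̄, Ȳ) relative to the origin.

X̄ = 84.11 mm, Ȳ = 27.50 mm

Part | A | x̄ᵢ | ȳᵢ | A·x̄ᵢ | A·ȳᵢ
rectangular body | 10450.00 | 95.00 | 27.50 | 992750.00 | 287375.00
semicircular end | 1187.91 | -11.67 | 27.50 | -13864.58 | 32667.65
Σ | 11637.91 |  |  | 978885.42 | 320042.65
X̄ = 978885.42 / 11637.91 = 84.11 mm
Ȳ = 320042.65 / 11637.91 = 27.50 mm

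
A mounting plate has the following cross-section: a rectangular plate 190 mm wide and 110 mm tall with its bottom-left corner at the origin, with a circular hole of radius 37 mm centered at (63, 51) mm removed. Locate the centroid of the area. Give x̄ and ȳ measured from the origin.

plate: A = 190 × 110 = 20900.00, centroid at (95.00, 55.00).
hole: A = −π·37² = -4300.84, centroid at (63.00, 51.00).
ΣA = 16599.16 mm²
ΣAx̄ = (20900.00)(95.00) + (-4300.84)(63.00) = 1714547.06 mm³
ΣAȳ = (20900.00)(55.00) + (-4300.84)(51.00) = 930157.14 mm³
x̄ = 1714547.06 / 16599.16 = 103.29 mm
ȳ = 930157.14 / 16599.16 = 56.04 mm

x̄ = 103.29 mm, ȳ = 56.04 mm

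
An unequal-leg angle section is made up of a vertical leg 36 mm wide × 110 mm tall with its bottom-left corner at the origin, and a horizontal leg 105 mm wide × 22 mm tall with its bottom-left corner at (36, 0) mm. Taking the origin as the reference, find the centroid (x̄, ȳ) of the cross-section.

x̄ = 43.97 mm, ȳ = 38.79 mm

vertical leg: A = 36 × 110 = 3960.00, centroid at (18.00, 55.00).
horizontal leg: A = 105 × 22 = 2310.00, centroid at (88.50, 11.00).
ΣA = 6270.00 mm², ΣAx̄ = 275715.00 mm³, ΣAȳ = 243210.00 mm³.
x̄ = 275715.00/6270.00 = 43.97 mm; ȳ = 243210.00/6270.00 = 38.79 mm.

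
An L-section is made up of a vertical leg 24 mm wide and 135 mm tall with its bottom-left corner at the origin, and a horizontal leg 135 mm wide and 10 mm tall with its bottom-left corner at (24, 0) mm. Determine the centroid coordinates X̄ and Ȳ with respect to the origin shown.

X̄ = 35.38 mm, Ȳ = 49.12 mm

vertical leg: A = 24 × 135 = 3240.00, centroid at (12.00, 67.50).
horizontal leg: A = 135 × 10 = 1350.00, centroid at (91.50, 5.00).
ΣA = 4590.00 mm²
ΣAX̄ = (3240.00)(12.00) + (1350.00)(91.50) = 162405.00 mm³
ΣAȲ = (3240.00)(67.50) + (1350.00)(5.00) = 225450.00 mm³
X̄ = 162405.00 / 4590.00 = 35.38 mm
Ȳ = 225450.00 / 4590.00 = 49.12 mm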